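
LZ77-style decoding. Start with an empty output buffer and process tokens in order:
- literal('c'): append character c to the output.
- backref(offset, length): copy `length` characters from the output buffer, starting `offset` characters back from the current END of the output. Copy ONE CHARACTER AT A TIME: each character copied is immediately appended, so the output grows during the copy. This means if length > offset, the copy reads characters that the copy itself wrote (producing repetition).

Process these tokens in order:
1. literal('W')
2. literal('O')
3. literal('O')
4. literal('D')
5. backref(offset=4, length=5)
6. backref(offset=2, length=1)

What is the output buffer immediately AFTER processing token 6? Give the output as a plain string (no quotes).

Answer: WOODWOODWD

Derivation:
Token 1: literal('W'). Output: "W"
Token 2: literal('O'). Output: "WO"
Token 3: literal('O'). Output: "WOO"
Token 4: literal('D'). Output: "WOOD"
Token 5: backref(off=4, len=5) (overlapping!). Copied 'WOODW' from pos 0. Output: "WOODWOODW"
Token 6: backref(off=2, len=1). Copied 'D' from pos 7. Output: "WOODWOODWD"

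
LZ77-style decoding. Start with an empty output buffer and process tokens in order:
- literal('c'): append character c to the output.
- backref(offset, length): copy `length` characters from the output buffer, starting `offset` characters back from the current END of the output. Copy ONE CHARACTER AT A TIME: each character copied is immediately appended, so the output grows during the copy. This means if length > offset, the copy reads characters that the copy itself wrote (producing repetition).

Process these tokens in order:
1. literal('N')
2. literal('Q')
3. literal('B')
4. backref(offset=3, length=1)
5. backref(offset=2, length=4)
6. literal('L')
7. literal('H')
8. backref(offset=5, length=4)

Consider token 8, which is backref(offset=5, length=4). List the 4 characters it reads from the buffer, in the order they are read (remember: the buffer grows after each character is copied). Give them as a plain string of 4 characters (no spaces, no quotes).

Answer: NBNL

Derivation:
Token 1: literal('N'). Output: "N"
Token 2: literal('Q'). Output: "NQ"
Token 3: literal('B'). Output: "NQB"
Token 4: backref(off=3, len=1). Copied 'N' from pos 0. Output: "NQBN"
Token 5: backref(off=2, len=4) (overlapping!). Copied 'BNBN' from pos 2. Output: "NQBNBNBN"
Token 6: literal('L'). Output: "NQBNBNBNL"
Token 7: literal('H'). Output: "NQBNBNBNLH"
Token 8: backref(off=5, len=4). Buffer before: "NQBNBNBNLH" (len 10)
  byte 1: read out[5]='N', append. Buffer now: "NQBNBNBNLHN"
  byte 2: read out[6]='B', append. Buffer now: "NQBNBNBNLHNB"
  byte 3: read out[7]='N', append. Buffer now: "NQBNBNBNLHNBN"
  byte 4: read out[8]='L', append. Buffer now: "NQBNBNBNLHNBNL"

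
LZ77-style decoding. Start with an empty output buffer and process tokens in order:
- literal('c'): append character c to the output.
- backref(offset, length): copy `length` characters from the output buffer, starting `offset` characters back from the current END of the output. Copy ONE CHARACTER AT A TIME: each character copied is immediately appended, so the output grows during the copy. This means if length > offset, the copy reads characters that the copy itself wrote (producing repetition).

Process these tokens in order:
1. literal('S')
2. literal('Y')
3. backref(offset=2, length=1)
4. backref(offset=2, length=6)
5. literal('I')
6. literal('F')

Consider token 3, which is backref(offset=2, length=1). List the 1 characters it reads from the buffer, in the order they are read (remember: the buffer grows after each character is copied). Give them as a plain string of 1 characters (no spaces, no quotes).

Token 1: literal('S'). Output: "S"
Token 2: literal('Y'). Output: "SY"
Token 3: backref(off=2, len=1). Buffer before: "SY" (len 2)
  byte 1: read out[0]='S', append. Buffer now: "SYS"

Answer: S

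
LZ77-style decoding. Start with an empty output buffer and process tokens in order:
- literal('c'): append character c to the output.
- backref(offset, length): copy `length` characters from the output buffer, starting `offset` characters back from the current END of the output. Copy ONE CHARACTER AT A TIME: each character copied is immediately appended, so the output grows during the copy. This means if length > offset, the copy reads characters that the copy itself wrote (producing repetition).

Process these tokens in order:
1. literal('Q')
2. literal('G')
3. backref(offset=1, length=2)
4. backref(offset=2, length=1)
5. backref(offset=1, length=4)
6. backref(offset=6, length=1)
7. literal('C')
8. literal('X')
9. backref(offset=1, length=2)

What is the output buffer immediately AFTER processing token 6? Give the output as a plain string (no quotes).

Token 1: literal('Q'). Output: "Q"
Token 2: literal('G'). Output: "QG"
Token 3: backref(off=1, len=2) (overlapping!). Copied 'GG' from pos 1. Output: "QGGG"
Token 4: backref(off=2, len=1). Copied 'G' from pos 2. Output: "QGGGG"
Token 5: backref(off=1, len=4) (overlapping!). Copied 'GGGG' from pos 4. Output: "QGGGGGGGG"
Token 6: backref(off=6, len=1). Copied 'G' from pos 3. Output: "QGGGGGGGGG"

Answer: QGGGGGGGGG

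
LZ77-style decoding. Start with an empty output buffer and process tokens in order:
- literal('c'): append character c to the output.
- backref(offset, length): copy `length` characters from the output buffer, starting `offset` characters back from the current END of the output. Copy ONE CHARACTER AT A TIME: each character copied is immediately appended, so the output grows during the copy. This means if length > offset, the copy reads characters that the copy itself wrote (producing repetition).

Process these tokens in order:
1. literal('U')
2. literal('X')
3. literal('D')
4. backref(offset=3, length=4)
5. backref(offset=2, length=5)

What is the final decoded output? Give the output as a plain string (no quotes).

Token 1: literal('U'). Output: "U"
Token 2: literal('X'). Output: "UX"
Token 3: literal('D'). Output: "UXD"
Token 4: backref(off=3, len=4) (overlapping!). Copied 'UXDU' from pos 0. Output: "UXDUXDU"
Token 5: backref(off=2, len=5) (overlapping!). Copied 'DUDUD' from pos 5. Output: "UXDUXDUDUDUD"

Answer: UXDUXDUDUDUD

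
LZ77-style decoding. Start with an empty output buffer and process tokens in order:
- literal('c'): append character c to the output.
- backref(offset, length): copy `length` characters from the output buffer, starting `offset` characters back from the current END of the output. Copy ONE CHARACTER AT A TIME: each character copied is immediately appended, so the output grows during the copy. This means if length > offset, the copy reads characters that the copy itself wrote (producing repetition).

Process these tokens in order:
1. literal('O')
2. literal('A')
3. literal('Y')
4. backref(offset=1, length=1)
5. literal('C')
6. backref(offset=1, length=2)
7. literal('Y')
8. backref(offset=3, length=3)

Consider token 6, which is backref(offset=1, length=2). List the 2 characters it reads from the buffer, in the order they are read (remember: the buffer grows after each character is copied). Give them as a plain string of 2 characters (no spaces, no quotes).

Token 1: literal('O'). Output: "O"
Token 2: literal('A'). Output: "OA"
Token 3: literal('Y'). Output: "OAY"
Token 4: backref(off=1, len=1). Copied 'Y' from pos 2. Output: "OAYY"
Token 5: literal('C'). Output: "OAYYC"
Token 6: backref(off=1, len=2). Buffer before: "OAYYC" (len 5)
  byte 1: read out[4]='C', append. Buffer now: "OAYYCC"
  byte 2: read out[5]='C', append. Buffer now: "OAYYCCC"

Answer: CC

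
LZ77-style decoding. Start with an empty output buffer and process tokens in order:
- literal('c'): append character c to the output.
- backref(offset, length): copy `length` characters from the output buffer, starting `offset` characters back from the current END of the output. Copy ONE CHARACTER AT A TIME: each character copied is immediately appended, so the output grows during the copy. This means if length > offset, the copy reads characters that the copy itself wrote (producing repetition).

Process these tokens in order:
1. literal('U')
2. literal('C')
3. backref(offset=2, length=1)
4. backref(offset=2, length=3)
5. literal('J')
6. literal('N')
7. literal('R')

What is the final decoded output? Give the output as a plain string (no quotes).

Token 1: literal('U'). Output: "U"
Token 2: literal('C'). Output: "UC"
Token 3: backref(off=2, len=1). Copied 'U' from pos 0. Output: "UCU"
Token 4: backref(off=2, len=3) (overlapping!). Copied 'CUC' from pos 1. Output: "UCUCUC"
Token 5: literal('J'). Output: "UCUCUCJ"
Token 6: literal('N'). Output: "UCUCUCJN"
Token 7: literal('R'). Output: "UCUCUCJNR"

Answer: UCUCUCJNR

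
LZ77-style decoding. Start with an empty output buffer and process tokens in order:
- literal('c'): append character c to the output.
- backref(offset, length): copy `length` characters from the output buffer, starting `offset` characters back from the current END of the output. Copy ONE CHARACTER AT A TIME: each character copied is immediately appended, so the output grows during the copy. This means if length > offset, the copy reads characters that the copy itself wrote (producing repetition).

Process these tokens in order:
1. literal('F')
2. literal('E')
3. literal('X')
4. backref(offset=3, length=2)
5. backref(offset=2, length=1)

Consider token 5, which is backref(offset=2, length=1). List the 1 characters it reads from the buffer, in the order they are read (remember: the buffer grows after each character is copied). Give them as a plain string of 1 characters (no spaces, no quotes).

Answer: F

Derivation:
Token 1: literal('F'). Output: "F"
Token 2: literal('E'). Output: "FE"
Token 3: literal('X'). Output: "FEX"
Token 4: backref(off=3, len=2). Copied 'FE' from pos 0. Output: "FEXFE"
Token 5: backref(off=2, len=1). Buffer before: "FEXFE" (len 5)
  byte 1: read out[3]='F', append. Buffer now: "FEXFEF"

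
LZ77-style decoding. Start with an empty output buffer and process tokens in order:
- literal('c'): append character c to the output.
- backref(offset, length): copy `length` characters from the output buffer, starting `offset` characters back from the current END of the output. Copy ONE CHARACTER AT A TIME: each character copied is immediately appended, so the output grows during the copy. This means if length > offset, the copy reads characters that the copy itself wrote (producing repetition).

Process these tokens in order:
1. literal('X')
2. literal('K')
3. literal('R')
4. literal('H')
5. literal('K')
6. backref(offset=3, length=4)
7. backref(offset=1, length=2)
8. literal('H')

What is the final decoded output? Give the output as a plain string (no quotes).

Answer: XKRHKRHKRRRH

Derivation:
Token 1: literal('X'). Output: "X"
Token 2: literal('K'). Output: "XK"
Token 3: literal('R'). Output: "XKR"
Token 4: literal('H'). Output: "XKRH"
Token 5: literal('K'). Output: "XKRHK"
Token 6: backref(off=3, len=4) (overlapping!). Copied 'RHKR' from pos 2. Output: "XKRHKRHKR"
Token 7: backref(off=1, len=2) (overlapping!). Copied 'RR' from pos 8. Output: "XKRHKRHKRRR"
Token 8: literal('H'). Output: "XKRHKRHKRRRH"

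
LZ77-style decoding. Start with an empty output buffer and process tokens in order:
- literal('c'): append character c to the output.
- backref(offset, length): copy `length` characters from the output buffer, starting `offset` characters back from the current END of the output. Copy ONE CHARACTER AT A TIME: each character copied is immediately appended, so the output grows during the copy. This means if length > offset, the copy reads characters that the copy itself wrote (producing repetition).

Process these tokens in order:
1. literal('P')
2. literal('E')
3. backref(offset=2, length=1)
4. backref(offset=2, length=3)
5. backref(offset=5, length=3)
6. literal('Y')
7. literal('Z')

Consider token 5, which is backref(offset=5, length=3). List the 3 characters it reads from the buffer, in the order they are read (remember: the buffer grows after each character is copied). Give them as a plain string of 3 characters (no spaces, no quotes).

Answer: EPE

Derivation:
Token 1: literal('P'). Output: "P"
Token 2: literal('E'). Output: "PE"
Token 3: backref(off=2, len=1). Copied 'P' from pos 0. Output: "PEP"
Token 4: backref(off=2, len=3) (overlapping!). Copied 'EPE' from pos 1. Output: "PEPEPE"
Token 5: backref(off=5, len=3). Buffer before: "PEPEPE" (len 6)
  byte 1: read out[1]='E', append. Buffer now: "PEPEPEE"
  byte 2: read out[2]='P', append. Buffer now: "PEPEPEEP"
  byte 3: read out[3]='E', append. Buffer now: "PEPEPEEPE"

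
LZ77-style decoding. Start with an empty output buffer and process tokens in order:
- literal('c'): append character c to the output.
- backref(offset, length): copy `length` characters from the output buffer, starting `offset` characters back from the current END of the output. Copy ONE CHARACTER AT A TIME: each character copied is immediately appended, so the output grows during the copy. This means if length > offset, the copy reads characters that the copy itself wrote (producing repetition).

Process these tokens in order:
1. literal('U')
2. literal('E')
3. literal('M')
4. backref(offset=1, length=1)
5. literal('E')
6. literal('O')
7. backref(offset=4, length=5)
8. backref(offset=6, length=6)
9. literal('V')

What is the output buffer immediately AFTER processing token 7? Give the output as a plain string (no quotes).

Answer: UEMMEOMMEOM

Derivation:
Token 1: literal('U'). Output: "U"
Token 2: literal('E'). Output: "UE"
Token 3: literal('M'). Output: "UEM"
Token 4: backref(off=1, len=1). Copied 'M' from pos 2. Output: "UEMM"
Token 5: literal('E'). Output: "UEMME"
Token 6: literal('O'). Output: "UEMMEO"
Token 7: backref(off=4, len=5) (overlapping!). Copied 'MMEOM' from pos 2. Output: "UEMMEOMMEOM"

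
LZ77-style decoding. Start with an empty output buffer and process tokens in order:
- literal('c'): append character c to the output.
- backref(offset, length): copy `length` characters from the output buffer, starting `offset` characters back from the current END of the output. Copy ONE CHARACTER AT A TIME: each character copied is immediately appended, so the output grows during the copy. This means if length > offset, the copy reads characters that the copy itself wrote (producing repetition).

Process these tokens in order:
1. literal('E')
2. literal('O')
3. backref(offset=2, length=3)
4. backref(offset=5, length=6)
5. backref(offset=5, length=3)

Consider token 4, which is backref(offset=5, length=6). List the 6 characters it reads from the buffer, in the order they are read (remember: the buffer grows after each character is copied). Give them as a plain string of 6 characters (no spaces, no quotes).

Token 1: literal('E'). Output: "E"
Token 2: literal('O'). Output: "EO"
Token 3: backref(off=2, len=3) (overlapping!). Copied 'EOE' from pos 0. Output: "EOEOE"
Token 4: backref(off=5, len=6). Buffer before: "EOEOE" (len 5)
  byte 1: read out[0]='E', append. Buffer now: "EOEOEE"
  byte 2: read out[1]='O', append. Buffer now: "EOEOEEO"
  byte 3: read out[2]='E', append. Buffer now: "EOEOEEOE"
  byte 4: read out[3]='O', append. Buffer now: "EOEOEEOEO"
  byte 5: read out[4]='E', append. Buffer now: "EOEOEEOEOE"
  byte 6: read out[5]='E', append. Buffer now: "EOEOEEOEOEE"

Answer: EOEOEE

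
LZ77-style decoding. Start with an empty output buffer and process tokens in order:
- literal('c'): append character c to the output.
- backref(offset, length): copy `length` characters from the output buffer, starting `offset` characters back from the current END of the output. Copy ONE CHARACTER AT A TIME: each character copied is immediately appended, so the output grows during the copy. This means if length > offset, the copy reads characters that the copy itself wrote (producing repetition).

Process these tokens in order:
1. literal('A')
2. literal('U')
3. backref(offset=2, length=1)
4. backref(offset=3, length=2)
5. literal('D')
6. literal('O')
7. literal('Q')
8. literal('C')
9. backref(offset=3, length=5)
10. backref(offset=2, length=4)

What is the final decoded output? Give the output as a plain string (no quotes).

Token 1: literal('A'). Output: "A"
Token 2: literal('U'). Output: "AU"
Token 3: backref(off=2, len=1). Copied 'A' from pos 0. Output: "AUA"
Token 4: backref(off=3, len=2). Copied 'AU' from pos 0. Output: "AUAAU"
Token 5: literal('D'). Output: "AUAAUD"
Token 6: literal('O'). Output: "AUAAUDO"
Token 7: literal('Q'). Output: "AUAAUDOQ"
Token 8: literal('C'). Output: "AUAAUDOQC"
Token 9: backref(off=3, len=5) (overlapping!). Copied 'OQCOQ' from pos 6. Output: "AUAAUDOQCOQCOQ"
Token 10: backref(off=2, len=4) (overlapping!). Copied 'OQOQ' from pos 12. Output: "AUAAUDOQCOQCOQOQOQ"

Answer: AUAAUDOQCOQCOQOQOQ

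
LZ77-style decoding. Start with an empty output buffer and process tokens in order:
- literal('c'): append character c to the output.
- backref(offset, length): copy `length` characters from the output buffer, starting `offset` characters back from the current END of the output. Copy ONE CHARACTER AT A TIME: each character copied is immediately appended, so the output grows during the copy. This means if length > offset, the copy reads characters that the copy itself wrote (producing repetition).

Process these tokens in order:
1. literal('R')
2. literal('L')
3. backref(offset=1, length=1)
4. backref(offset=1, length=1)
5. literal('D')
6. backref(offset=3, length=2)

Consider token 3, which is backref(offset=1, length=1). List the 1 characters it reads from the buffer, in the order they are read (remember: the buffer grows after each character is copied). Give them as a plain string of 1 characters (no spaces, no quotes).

Token 1: literal('R'). Output: "R"
Token 2: literal('L'). Output: "RL"
Token 3: backref(off=1, len=1). Buffer before: "RL" (len 2)
  byte 1: read out[1]='L', append. Buffer now: "RLL"

Answer: L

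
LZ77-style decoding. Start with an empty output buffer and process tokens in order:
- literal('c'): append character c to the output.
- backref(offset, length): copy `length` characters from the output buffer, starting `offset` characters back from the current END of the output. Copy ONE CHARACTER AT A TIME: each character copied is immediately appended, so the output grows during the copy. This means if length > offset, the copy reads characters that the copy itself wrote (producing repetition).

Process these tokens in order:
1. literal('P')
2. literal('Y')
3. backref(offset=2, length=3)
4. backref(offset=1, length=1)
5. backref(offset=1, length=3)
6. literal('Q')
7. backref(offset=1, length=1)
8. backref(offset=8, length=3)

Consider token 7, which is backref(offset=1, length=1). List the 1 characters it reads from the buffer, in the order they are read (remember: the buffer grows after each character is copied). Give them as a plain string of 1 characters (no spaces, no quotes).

Answer: Q

Derivation:
Token 1: literal('P'). Output: "P"
Token 2: literal('Y'). Output: "PY"
Token 3: backref(off=2, len=3) (overlapping!). Copied 'PYP' from pos 0. Output: "PYPYP"
Token 4: backref(off=1, len=1). Copied 'P' from pos 4. Output: "PYPYPP"
Token 5: backref(off=1, len=3) (overlapping!). Copied 'PPP' from pos 5. Output: "PYPYPPPPP"
Token 6: literal('Q'). Output: "PYPYPPPPPQ"
Token 7: backref(off=1, len=1). Buffer before: "PYPYPPPPPQ" (len 10)
  byte 1: read out[9]='Q', append. Buffer now: "PYPYPPPPPQQ"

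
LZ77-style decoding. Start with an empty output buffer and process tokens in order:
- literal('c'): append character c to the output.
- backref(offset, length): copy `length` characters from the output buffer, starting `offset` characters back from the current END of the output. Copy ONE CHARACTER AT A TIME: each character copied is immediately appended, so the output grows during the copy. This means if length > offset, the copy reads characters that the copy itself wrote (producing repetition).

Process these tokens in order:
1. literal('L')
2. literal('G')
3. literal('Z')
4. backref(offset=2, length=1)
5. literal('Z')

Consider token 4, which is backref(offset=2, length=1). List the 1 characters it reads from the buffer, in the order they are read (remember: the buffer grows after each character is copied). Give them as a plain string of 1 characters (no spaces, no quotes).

Token 1: literal('L'). Output: "L"
Token 2: literal('G'). Output: "LG"
Token 3: literal('Z'). Output: "LGZ"
Token 4: backref(off=2, len=1). Buffer before: "LGZ" (len 3)
  byte 1: read out[1]='G', append. Buffer now: "LGZG"

Answer: G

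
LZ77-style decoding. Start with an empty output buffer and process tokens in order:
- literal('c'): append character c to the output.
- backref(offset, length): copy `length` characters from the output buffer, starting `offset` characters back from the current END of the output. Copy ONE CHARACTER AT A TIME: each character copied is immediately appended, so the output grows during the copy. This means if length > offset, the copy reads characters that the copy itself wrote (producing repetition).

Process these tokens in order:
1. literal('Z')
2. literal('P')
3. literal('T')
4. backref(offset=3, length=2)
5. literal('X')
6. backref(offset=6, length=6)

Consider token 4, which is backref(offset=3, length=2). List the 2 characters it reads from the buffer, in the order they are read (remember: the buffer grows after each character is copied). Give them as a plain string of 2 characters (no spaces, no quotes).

Token 1: literal('Z'). Output: "Z"
Token 2: literal('P'). Output: "ZP"
Token 3: literal('T'). Output: "ZPT"
Token 4: backref(off=3, len=2). Buffer before: "ZPT" (len 3)
  byte 1: read out[0]='Z', append. Buffer now: "ZPTZ"
  byte 2: read out[1]='P', append. Buffer now: "ZPTZP"

Answer: ZP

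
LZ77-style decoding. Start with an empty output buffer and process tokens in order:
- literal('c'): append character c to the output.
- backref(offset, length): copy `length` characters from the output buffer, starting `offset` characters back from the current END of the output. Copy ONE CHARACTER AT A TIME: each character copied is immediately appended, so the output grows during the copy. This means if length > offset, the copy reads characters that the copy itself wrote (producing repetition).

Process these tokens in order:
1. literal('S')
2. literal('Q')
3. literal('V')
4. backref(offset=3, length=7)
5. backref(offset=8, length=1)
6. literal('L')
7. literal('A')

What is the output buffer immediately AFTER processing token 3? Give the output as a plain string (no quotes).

Answer: SQV

Derivation:
Token 1: literal('S'). Output: "S"
Token 2: literal('Q'). Output: "SQ"
Token 3: literal('V'). Output: "SQV"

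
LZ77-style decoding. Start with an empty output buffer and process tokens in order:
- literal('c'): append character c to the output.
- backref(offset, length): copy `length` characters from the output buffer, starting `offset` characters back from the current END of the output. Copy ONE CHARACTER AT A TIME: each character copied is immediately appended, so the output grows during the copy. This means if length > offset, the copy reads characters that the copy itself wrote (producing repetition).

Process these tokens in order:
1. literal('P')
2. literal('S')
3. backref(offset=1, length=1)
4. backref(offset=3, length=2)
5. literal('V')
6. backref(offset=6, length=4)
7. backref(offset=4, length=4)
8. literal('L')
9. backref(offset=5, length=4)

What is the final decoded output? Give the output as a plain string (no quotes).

Token 1: literal('P'). Output: "P"
Token 2: literal('S'). Output: "PS"
Token 3: backref(off=1, len=1). Copied 'S' from pos 1. Output: "PSS"
Token 4: backref(off=3, len=2). Copied 'PS' from pos 0. Output: "PSSPS"
Token 5: literal('V'). Output: "PSSPSV"
Token 6: backref(off=6, len=4). Copied 'PSSP' from pos 0. Output: "PSSPSVPSSP"
Token 7: backref(off=4, len=4). Copied 'PSSP' from pos 6. Output: "PSSPSVPSSPPSSP"
Token 8: literal('L'). Output: "PSSPSVPSSPPSSPL"
Token 9: backref(off=5, len=4). Copied 'PSSP' from pos 10. Output: "PSSPSVPSSPPSSPLPSSP"

Answer: PSSPSVPSSPPSSPLPSSP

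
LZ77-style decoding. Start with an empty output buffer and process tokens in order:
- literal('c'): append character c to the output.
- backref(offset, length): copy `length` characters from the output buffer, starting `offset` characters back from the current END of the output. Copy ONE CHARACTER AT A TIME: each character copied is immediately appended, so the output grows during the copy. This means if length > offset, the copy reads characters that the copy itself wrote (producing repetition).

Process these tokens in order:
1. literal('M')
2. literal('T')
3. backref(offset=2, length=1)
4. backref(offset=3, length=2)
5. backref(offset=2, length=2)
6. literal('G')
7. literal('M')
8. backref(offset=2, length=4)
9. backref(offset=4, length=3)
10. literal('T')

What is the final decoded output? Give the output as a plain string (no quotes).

Token 1: literal('M'). Output: "M"
Token 2: literal('T'). Output: "MT"
Token 3: backref(off=2, len=1). Copied 'M' from pos 0. Output: "MTM"
Token 4: backref(off=3, len=2). Copied 'MT' from pos 0. Output: "MTMMT"
Token 5: backref(off=2, len=2). Copied 'MT' from pos 3. Output: "MTMMTMT"
Token 6: literal('G'). Output: "MTMMTMTG"
Token 7: literal('M'). Output: "MTMMTMTGM"
Token 8: backref(off=2, len=4) (overlapping!). Copied 'GMGM' from pos 7. Output: "MTMMTMTGMGMGM"
Token 9: backref(off=4, len=3). Copied 'GMG' from pos 9. Output: "MTMMTMTGMGMGMGMG"
Token 10: literal('T'). Output: "MTMMTMTGMGMGMGMGT"

Answer: MTMMTMTGMGMGMGMGT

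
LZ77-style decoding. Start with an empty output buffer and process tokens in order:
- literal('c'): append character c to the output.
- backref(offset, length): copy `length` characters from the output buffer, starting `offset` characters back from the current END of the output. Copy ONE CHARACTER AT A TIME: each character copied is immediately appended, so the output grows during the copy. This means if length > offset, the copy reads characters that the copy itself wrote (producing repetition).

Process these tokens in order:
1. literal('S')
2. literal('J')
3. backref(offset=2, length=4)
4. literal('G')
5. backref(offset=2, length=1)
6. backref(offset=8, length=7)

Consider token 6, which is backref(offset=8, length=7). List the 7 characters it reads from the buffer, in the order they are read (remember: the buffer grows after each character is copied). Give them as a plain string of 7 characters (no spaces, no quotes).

Answer: SJSJSJG

Derivation:
Token 1: literal('S'). Output: "S"
Token 2: literal('J'). Output: "SJ"
Token 3: backref(off=2, len=4) (overlapping!). Copied 'SJSJ' from pos 0. Output: "SJSJSJ"
Token 4: literal('G'). Output: "SJSJSJG"
Token 5: backref(off=2, len=1). Copied 'J' from pos 5. Output: "SJSJSJGJ"
Token 6: backref(off=8, len=7). Buffer before: "SJSJSJGJ" (len 8)
  byte 1: read out[0]='S', append. Buffer now: "SJSJSJGJS"
  byte 2: read out[1]='J', append. Buffer now: "SJSJSJGJSJ"
  byte 3: read out[2]='S', append. Buffer now: "SJSJSJGJSJS"
  byte 4: read out[3]='J', append. Buffer now: "SJSJSJGJSJSJ"
  byte 5: read out[4]='S', append. Buffer now: "SJSJSJGJSJSJS"
  byte 6: read out[5]='J', append. Buffer now: "SJSJSJGJSJSJSJ"
  byte 7: read out[6]='G', append. Buffer now: "SJSJSJGJSJSJSJG"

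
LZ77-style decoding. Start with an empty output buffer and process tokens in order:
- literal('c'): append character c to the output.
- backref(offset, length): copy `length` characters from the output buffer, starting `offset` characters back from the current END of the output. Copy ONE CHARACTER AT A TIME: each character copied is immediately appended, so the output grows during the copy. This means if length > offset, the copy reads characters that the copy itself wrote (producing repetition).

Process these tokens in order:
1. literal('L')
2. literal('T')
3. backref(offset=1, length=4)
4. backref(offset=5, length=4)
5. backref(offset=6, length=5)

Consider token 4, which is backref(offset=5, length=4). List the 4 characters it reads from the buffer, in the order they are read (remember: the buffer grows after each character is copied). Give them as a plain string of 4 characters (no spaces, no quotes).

Answer: TTTT

Derivation:
Token 1: literal('L'). Output: "L"
Token 2: literal('T'). Output: "LT"
Token 3: backref(off=1, len=4) (overlapping!). Copied 'TTTT' from pos 1. Output: "LTTTTT"
Token 4: backref(off=5, len=4). Buffer before: "LTTTTT" (len 6)
  byte 1: read out[1]='T', append. Buffer now: "LTTTTTT"
  byte 2: read out[2]='T', append. Buffer now: "LTTTTTTT"
  byte 3: read out[3]='T', append. Buffer now: "LTTTTTTTT"
  byte 4: read out[4]='T', append. Buffer now: "LTTTTTTTTT"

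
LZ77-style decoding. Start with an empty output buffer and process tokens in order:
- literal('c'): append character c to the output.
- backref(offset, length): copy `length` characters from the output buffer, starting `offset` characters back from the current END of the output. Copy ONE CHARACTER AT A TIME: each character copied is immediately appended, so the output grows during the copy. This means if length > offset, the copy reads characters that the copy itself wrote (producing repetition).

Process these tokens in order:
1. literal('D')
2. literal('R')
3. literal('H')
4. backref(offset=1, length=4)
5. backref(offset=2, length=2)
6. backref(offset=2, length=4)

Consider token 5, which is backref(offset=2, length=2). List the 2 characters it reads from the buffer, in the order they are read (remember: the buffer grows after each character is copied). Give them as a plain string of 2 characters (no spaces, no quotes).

Token 1: literal('D'). Output: "D"
Token 2: literal('R'). Output: "DR"
Token 3: literal('H'). Output: "DRH"
Token 4: backref(off=1, len=4) (overlapping!). Copied 'HHHH' from pos 2. Output: "DRHHHHH"
Token 5: backref(off=2, len=2). Buffer before: "DRHHHHH" (len 7)
  byte 1: read out[5]='H', append. Buffer now: "DRHHHHHH"
  byte 2: read out[6]='H', append. Buffer now: "DRHHHHHHH"

Answer: HH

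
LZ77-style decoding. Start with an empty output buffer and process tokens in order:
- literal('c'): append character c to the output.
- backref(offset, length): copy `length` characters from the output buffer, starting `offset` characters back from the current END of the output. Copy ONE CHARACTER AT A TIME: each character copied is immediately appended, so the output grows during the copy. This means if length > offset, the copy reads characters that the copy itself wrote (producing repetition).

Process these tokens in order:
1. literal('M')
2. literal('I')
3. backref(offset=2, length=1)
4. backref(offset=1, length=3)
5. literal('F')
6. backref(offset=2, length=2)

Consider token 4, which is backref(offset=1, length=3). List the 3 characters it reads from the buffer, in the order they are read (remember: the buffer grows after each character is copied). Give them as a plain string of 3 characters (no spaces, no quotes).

Token 1: literal('M'). Output: "M"
Token 2: literal('I'). Output: "MI"
Token 3: backref(off=2, len=1). Copied 'M' from pos 0. Output: "MIM"
Token 4: backref(off=1, len=3). Buffer before: "MIM" (len 3)
  byte 1: read out[2]='M', append. Buffer now: "MIMM"
  byte 2: read out[3]='M', append. Buffer now: "MIMMM"
  byte 3: read out[4]='M', append. Buffer now: "MIMMMM"

Answer: MMM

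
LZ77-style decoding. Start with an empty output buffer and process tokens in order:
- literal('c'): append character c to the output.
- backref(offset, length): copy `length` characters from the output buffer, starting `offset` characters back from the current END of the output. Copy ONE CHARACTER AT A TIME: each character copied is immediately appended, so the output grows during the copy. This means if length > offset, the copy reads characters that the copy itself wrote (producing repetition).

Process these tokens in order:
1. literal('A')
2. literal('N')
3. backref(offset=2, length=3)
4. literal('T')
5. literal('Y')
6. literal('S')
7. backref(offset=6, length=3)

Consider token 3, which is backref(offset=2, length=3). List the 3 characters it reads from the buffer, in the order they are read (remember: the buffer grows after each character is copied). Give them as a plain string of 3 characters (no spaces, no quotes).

Answer: ANA

Derivation:
Token 1: literal('A'). Output: "A"
Token 2: literal('N'). Output: "AN"
Token 3: backref(off=2, len=3). Buffer before: "AN" (len 2)
  byte 1: read out[0]='A', append. Buffer now: "ANA"
  byte 2: read out[1]='N', append. Buffer now: "ANAN"
  byte 3: read out[2]='A', append. Buffer now: "ANANA"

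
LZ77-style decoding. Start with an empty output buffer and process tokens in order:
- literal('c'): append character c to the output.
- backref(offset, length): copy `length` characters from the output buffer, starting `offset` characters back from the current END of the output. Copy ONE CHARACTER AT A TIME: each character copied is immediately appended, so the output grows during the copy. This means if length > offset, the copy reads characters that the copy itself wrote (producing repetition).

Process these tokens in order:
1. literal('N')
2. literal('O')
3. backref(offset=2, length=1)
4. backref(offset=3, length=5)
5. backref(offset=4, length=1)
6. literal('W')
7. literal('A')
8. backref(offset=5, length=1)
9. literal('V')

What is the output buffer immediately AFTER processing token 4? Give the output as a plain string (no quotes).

Answer: NONNONNO

Derivation:
Token 1: literal('N'). Output: "N"
Token 2: literal('O'). Output: "NO"
Token 3: backref(off=2, len=1). Copied 'N' from pos 0. Output: "NON"
Token 4: backref(off=3, len=5) (overlapping!). Copied 'NONNO' from pos 0. Output: "NONNONNO"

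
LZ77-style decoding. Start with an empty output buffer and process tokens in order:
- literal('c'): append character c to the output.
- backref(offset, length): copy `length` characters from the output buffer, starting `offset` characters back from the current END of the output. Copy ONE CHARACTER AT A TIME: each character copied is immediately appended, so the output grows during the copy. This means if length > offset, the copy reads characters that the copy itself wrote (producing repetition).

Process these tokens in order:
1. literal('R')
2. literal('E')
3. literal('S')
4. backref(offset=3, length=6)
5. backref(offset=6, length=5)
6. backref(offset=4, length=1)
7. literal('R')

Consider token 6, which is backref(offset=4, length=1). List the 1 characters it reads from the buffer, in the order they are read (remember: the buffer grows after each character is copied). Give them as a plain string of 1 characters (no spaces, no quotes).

Token 1: literal('R'). Output: "R"
Token 2: literal('E'). Output: "RE"
Token 3: literal('S'). Output: "RES"
Token 4: backref(off=3, len=6) (overlapping!). Copied 'RESRES' from pos 0. Output: "RESRESRES"
Token 5: backref(off=6, len=5). Copied 'RESRE' from pos 3. Output: "RESRESRESRESRE"
Token 6: backref(off=4, len=1). Buffer before: "RESRESRESRESRE" (len 14)
  byte 1: read out[10]='E', append. Buffer now: "RESRESRESRESREE"

Answer: E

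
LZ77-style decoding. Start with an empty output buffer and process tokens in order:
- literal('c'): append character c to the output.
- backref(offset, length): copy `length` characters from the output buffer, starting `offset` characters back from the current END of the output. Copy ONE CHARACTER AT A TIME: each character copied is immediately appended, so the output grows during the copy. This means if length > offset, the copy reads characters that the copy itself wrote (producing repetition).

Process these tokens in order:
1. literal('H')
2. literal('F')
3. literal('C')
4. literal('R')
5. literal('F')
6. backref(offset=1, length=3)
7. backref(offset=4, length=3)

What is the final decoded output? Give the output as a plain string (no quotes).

Answer: HFCRFFFFFFF

Derivation:
Token 1: literal('H'). Output: "H"
Token 2: literal('F'). Output: "HF"
Token 3: literal('C'). Output: "HFC"
Token 4: literal('R'). Output: "HFCR"
Token 5: literal('F'). Output: "HFCRF"
Token 6: backref(off=1, len=3) (overlapping!). Copied 'FFF' from pos 4. Output: "HFCRFFFF"
Token 7: backref(off=4, len=3). Copied 'FFF' from pos 4. Output: "HFCRFFFFFFF"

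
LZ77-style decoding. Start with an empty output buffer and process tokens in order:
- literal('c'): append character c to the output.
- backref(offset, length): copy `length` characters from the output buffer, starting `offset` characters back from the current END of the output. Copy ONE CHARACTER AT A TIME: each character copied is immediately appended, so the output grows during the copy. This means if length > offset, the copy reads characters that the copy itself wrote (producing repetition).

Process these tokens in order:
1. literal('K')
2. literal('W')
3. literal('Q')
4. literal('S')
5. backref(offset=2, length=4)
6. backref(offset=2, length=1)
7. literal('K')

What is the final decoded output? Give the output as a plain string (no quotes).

Answer: KWQSQSQSQK

Derivation:
Token 1: literal('K'). Output: "K"
Token 2: literal('W'). Output: "KW"
Token 3: literal('Q'). Output: "KWQ"
Token 4: literal('S'). Output: "KWQS"
Token 5: backref(off=2, len=4) (overlapping!). Copied 'QSQS' from pos 2. Output: "KWQSQSQS"
Token 6: backref(off=2, len=1). Copied 'Q' from pos 6. Output: "KWQSQSQSQ"
Token 7: literal('K'). Output: "KWQSQSQSQK"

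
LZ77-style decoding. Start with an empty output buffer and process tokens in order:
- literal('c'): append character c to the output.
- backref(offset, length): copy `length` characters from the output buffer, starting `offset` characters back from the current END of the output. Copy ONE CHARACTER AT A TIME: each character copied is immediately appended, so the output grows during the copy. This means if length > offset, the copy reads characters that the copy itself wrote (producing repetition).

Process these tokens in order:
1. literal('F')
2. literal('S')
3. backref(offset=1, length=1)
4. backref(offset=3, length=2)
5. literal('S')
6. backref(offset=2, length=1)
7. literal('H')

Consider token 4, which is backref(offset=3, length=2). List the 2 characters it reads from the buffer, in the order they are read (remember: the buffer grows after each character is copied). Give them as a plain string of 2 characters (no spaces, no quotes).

Answer: FS

Derivation:
Token 1: literal('F'). Output: "F"
Token 2: literal('S'). Output: "FS"
Token 3: backref(off=1, len=1). Copied 'S' from pos 1. Output: "FSS"
Token 4: backref(off=3, len=2). Buffer before: "FSS" (len 3)
  byte 1: read out[0]='F', append. Buffer now: "FSSF"
  byte 2: read out[1]='S', append. Buffer now: "FSSFS"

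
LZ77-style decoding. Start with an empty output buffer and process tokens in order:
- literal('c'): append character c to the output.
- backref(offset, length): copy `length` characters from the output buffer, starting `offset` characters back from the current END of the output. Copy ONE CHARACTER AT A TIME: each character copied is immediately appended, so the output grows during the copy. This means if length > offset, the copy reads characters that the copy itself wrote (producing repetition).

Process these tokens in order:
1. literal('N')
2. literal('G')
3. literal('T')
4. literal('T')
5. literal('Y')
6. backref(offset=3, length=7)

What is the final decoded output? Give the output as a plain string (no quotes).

Token 1: literal('N'). Output: "N"
Token 2: literal('G'). Output: "NG"
Token 3: literal('T'). Output: "NGT"
Token 4: literal('T'). Output: "NGTT"
Token 5: literal('Y'). Output: "NGTTY"
Token 6: backref(off=3, len=7) (overlapping!). Copied 'TTYTTYT' from pos 2. Output: "NGTTYTTYTTYT"

Answer: NGTTYTTYTTYT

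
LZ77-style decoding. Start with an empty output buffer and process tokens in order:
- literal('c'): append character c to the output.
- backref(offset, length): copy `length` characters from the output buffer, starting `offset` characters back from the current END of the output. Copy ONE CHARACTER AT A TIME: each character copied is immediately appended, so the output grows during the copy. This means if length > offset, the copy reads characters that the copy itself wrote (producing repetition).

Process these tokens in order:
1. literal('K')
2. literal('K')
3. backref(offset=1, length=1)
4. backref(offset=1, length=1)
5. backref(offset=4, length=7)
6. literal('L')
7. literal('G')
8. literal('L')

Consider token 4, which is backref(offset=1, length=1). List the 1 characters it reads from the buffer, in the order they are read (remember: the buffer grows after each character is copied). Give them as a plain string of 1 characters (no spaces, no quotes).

Answer: K

Derivation:
Token 1: literal('K'). Output: "K"
Token 2: literal('K'). Output: "KK"
Token 3: backref(off=1, len=1). Copied 'K' from pos 1. Output: "KKK"
Token 4: backref(off=1, len=1). Buffer before: "KKK" (len 3)
  byte 1: read out[2]='K', append. Buffer now: "KKKK"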